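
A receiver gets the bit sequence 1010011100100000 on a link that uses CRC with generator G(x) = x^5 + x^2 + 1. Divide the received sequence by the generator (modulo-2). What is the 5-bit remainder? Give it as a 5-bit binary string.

00000

Modulo-2 division of 1010011100100000 by 100101:
  pos 0: 101001 XOR 100101 = 001100
  pos 2: 110011 XOR 100101 = 010110
  pos 3: 101100 XOR 100101 = 001001
  pos 5: 100101 XOR 100101 = 000000
Remainder = 00000 (zero — the frame passes the CRC check).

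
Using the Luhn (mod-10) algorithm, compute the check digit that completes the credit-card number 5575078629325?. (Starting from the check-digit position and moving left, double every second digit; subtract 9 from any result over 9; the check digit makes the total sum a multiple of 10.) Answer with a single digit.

Partial digits right→left: 5 2 3 9 2 6 8 7 0 5 7 5 5
Double every second digit counting from the check-digit position (so the 1st, 3rd, 5th, ... of the partial from the right).
  doubled (with −9 where >9): 1 6 4 7 0 5 1 → sum 24
  kept as-is: 2 9 6 7 5 5 → sum 34
Total = 24 + 34 = 58.
Check digit = (10 − (58 mod 10)) mod 10 = 2.

2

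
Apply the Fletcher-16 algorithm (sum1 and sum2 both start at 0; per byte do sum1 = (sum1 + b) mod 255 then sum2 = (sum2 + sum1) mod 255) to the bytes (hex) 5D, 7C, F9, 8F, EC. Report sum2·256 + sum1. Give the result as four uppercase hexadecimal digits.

BE50

Running sums (mod 255):
  after byte 0 (5D): sum1=93, sum2=93
  after byte 1 (7C): sum1=217, sum2=55
  after byte 2 (F9): sum1=211, sum2=11
  after byte 3 (8F): sum1=99, sum2=110
  after byte 4 (EC): sum1=80, sum2=190
Checksum = sum2·256 + sum1 = 190·256 + 80 = 48720 = 0xBE50.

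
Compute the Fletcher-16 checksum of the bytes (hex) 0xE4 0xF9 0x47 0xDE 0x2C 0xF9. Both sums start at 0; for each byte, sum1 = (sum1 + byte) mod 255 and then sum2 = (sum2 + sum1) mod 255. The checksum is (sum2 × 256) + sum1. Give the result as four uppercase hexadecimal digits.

4B2B

Running sums (mod 255):
  after byte 0 (0xE4): sum1=228, sum2=228
  after byte 1 (0xF9): sum1=222, sum2=195
  after byte 2 (0x47): sum1=38, sum2=233
  after byte 3 (0xDE): sum1=5, sum2=238
  after byte 4 (0x2C): sum1=49, sum2=32
  after byte 5 (0xF9): sum1=43, sum2=75
Checksum = sum2·256 + sum1 = 75·256 + 43 = 19243 = 0x4B2B.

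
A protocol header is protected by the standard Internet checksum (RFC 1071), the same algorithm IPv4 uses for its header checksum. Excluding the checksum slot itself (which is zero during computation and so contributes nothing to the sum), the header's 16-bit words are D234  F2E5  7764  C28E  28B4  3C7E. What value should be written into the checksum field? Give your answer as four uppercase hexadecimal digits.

9BBF

One's-complement addition (fold any carry out of bit 15 back into bit 0):
  0xD234 + 0xF2E5 = 0x1C519 → wrap carry → 0xC51A
  0xC51A + 0x7764 = 0x13C7E → wrap carry → 0x3C7F
  0x3C7F + 0xC28E = 0x0FF0D
  0xFF0D + 0x28B4 = 0x127C1 → wrap carry → 0x27C2
  0x27C2 + 0x3C7E = 0x06440
One's-complement sum = 0x6440.
Checksum = ~0x6440 & 0xFFFF = 0x9BBF.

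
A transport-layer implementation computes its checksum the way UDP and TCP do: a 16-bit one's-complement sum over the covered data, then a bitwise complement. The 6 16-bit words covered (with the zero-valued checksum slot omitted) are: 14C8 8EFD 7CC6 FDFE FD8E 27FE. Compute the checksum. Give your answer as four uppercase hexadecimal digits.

One's-complement addition (fold any carry out of bit 15 back into bit 0):
  0x14C8 + 0x8EFD = 0x0A3C5
  0xA3C5 + 0x7CC6 = 0x1208B → wrap carry → 0x208C
  0x208C + 0xFDFE = 0x11E8A → wrap carry → 0x1E8B
  0x1E8B + 0xFD8E = 0x11C19 → wrap carry → 0x1C1A
  0x1C1A + 0x27FE = 0x04418
One's-complement sum = 0x4418.
Checksum = ~0x4418 & 0xFFFF = 0xBBE7.

BBE7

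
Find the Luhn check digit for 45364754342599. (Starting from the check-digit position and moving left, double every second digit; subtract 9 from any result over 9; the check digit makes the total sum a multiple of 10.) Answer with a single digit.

Partial digits right→left: 9 9 5 2 4 3 4 5 7 4 6 3 5 4
Double every second digit counting from the check-digit position (so the 1st, 3rd, 5th, ... of the partial from the right).
  doubled (with −9 where >9): 9 1 8 8 5 3 1 → sum 35
  kept as-is: 9 2 3 5 4 3 4 → sum 30
Total = 35 + 30 = 65.
Check digit = (10 − (65 mod 10)) mod 10 = 5.

5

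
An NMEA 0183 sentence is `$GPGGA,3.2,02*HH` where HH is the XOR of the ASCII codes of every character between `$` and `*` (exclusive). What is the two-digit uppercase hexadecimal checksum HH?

XOR the ASCII codes of the payload characters:
  'G' = 0x47 → acc = 0x47
  'P' = 0x50 → acc = 0x17
  'G' = 0x47 → acc = 0x50
  'G' = 0x47 → acc = 0x17
  'A' = 0x41 → acc = 0x56
  ',' = 0x2C → acc = 0x7A
  '3' = 0x33 → acc = 0x49
  '.' = 0x2E → acc = 0x67
  '2' = 0x32 → acc = 0x55
  ',' = 0x2C → acc = 0x79
  '0' = 0x30 → acc = 0x49
  '2' = 0x32 → acc = 0x7B
Checksum = 0x7B.

7B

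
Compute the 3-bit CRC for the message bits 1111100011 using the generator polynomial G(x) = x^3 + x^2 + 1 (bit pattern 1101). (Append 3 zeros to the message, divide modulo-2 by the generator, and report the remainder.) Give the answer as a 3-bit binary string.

101

Append 3 zeros: 1111100011000. Divide by 1101 (XOR where the leading bit is 1):
  pos 0: 1111 XOR 1101 = 0010
  pos 2: 1010 XOR 1101 = 0111
  pos 3: 1110 XOR 1101 = 0011
  pos 5: 1101 XOR 1101 = 0000
  pos 9: 1000 XOR 1101 = 0101
Remainder (last 3 bits) = 101. This is the CRC / FCS.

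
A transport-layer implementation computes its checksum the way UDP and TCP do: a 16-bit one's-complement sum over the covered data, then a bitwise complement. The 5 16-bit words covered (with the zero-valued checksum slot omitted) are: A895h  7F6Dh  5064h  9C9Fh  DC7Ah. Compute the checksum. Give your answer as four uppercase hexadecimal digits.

One's-complement addition (fold any carry out of bit 15 back into bit 0):
  0xA895 + 0x7F6D = 0x12802 → wrap carry → 0x2803
  0x2803 + 0x5064 = 0x07867
  0x7867 + 0x9C9F = 0x11506 → wrap carry → 0x1507
  0x1507 + 0xDC7A = 0x0F181
One's-complement sum = 0xF181.
Checksum = ~0xF181 & 0xFFFF = 0x0E7E.

0E7E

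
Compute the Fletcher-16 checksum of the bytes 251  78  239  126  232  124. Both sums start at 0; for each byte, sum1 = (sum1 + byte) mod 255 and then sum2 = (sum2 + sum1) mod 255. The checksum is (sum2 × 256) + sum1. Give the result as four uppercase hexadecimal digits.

F81E

Running sums (mod 255):
  after byte 0 (251): sum1=251, sum2=251
  after byte 1 (78): sum1=74, sum2=70
  after byte 2 (239): sum1=58, sum2=128
  after byte 3 (126): sum1=184, sum2=57
  after byte 4 (232): sum1=161, sum2=218
  after byte 5 (124): sum1=30, sum2=248
Checksum = sum2·256 + sum1 = 248·256 + 30 = 63518 = 0xF81E.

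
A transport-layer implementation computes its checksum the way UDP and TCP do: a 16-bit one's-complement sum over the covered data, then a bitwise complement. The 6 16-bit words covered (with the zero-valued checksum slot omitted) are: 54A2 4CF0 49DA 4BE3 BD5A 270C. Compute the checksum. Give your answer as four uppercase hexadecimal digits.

E448

One's-complement addition (fold any carry out of bit 15 back into bit 0):
  0x54A2 + 0x4CF0 = 0x0A192
  0xA192 + 0x49DA = 0x0EB6C
  0xEB6C + 0x4BE3 = 0x1374F → wrap carry → 0x3750
  0x3750 + 0xBD5A = 0x0F4AA
  0xF4AA + 0x270C = 0x11BB6 → wrap carry → 0x1BB7
One's-complement sum = 0x1BB7.
Checksum = ~0x1BB7 & 0xFFFF = 0xE448.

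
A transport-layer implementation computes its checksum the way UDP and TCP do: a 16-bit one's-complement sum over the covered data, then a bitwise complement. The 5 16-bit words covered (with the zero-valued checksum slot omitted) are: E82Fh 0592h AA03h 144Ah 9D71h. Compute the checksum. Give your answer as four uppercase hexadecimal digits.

One's-complement addition (fold any carry out of bit 15 back into bit 0):
  0xE82F + 0x0592 = 0x0EDC1
  0xEDC1 + 0xAA03 = 0x197C4 → wrap carry → 0x97C5
  0x97C5 + 0x144A = 0x0AC0F
  0xAC0F + 0x9D71 = 0x14980 → wrap carry → 0x4981
One's-complement sum = 0x4981.
Checksum = ~0x4981 & 0xFFFF = 0xB67E.

B67E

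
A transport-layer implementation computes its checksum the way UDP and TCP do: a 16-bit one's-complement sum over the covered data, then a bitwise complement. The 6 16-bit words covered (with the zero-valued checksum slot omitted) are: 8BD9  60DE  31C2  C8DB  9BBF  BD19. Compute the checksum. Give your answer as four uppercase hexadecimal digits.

One's-complement addition (fold any carry out of bit 15 back into bit 0):
  0x8BD9 + 0x60DE = 0x0ECB7
  0xECB7 + 0x31C2 = 0x11E79 → wrap carry → 0x1E7A
  0x1E7A + 0xC8DB = 0x0E755
  0xE755 + 0x9BBF = 0x18314 → wrap carry → 0x8315
  0x8315 + 0xBD19 = 0x1402E → wrap carry → 0x402F
One's-complement sum = 0x402F.
Checksum = ~0x402F & 0xFFFF = 0xBFD0.

BFD0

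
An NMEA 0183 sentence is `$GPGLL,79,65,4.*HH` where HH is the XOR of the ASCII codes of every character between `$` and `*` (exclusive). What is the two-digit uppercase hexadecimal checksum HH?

XOR the ASCII codes of the payload characters:
  'G' = 0x47 → acc = 0x47
  'P' = 0x50 → acc = 0x17
  'G' = 0x47 → acc = 0x50
  'L' = 0x4C → acc = 0x1C
  'L' = 0x4C → acc = 0x50
  ',' = 0x2C → acc = 0x7C
  '7' = 0x37 → acc = 0x4B
  '9' = 0x39 → acc = 0x72
  ',' = 0x2C → acc = 0x5E
  '6' = 0x36 → acc = 0x68
  '5' = 0x35 → acc = 0x5D
  ',' = 0x2C → acc = 0x71
  '4' = 0x34 → acc = 0x45
  '.' = 0x2E → acc = 0x6B
Checksum = 0x6B.

6B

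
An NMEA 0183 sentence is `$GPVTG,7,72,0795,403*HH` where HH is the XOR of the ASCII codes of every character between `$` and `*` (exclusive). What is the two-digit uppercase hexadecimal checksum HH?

5C

XOR the ASCII codes of the payload characters:
  'G' = 0x47 → acc = 0x47
  'P' = 0x50 → acc = 0x17
  'V' = 0x56 → acc = 0x41
  'T' = 0x54 → acc = 0x15
  'G' = 0x47 → acc = 0x52
  ',' = 0x2C → acc = 0x7E
  '7' = 0x37 → acc = 0x49
  ',' = 0x2C → acc = 0x65
  '7' = 0x37 → acc = 0x52
  '2' = 0x32 → acc = 0x60
  ',' = 0x2C → acc = 0x4C
  '0' = 0x30 → acc = 0x7C
  '7' = 0x37 → acc = 0x4B
  '9' = 0x39 → acc = 0x72
  '5' = 0x35 → acc = 0x47
  ',' = 0x2C → acc = 0x6B
  '4' = 0x34 → acc = 0x5F
  '0' = 0x30 → acc = 0x6F
  '3' = 0x33 → acc = 0x5C
Checksum = 0x5C.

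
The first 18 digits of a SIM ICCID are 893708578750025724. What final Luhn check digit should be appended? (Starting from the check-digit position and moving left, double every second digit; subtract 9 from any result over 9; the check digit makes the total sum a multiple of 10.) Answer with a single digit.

Partial digits right→left: 4 2 7 5 2 0 0 5 7 8 7 5 8 0 7 3 9 8
Double every second digit counting from the check-digit position (so the 1st, 3rd, 5th, ... of the partial from the right).
  doubled (with −9 where >9): 8 5 4 0 5 5 7 5 9 → sum 48
  kept as-is: 2 5 0 5 8 5 0 3 8 → sum 36
Total = 48 + 36 = 84.
Check digit = (10 − (84 mod 10)) mod 10 = 6.

6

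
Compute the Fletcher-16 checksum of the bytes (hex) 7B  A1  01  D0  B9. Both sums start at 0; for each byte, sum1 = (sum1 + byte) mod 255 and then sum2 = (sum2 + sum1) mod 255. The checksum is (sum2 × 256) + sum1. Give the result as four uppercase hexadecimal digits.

4EA8

Running sums (mod 255):
  after byte 0 (7B): sum1=123, sum2=123
  after byte 1 (A1): sum1=29, sum2=152
  after byte 2 (01): sum1=30, sum2=182
  after byte 3 (D0): sum1=238, sum2=165
  after byte 4 (B9): sum1=168, sum2=78
Checksum = sum2·256 + sum1 = 78·256 + 168 = 20136 = 0x4EA8.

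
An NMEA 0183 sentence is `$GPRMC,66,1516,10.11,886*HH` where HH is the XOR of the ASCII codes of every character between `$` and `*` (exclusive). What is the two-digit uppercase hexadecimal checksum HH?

51

XOR the ASCII codes of the payload characters:
  'G' = 0x47 → acc = 0x47
  'P' = 0x50 → acc = 0x17
  'R' = 0x52 → acc = 0x45
  'M' = 0x4D → acc = 0x08
  'C' = 0x43 → acc = 0x4B
  ',' = 0x2C → acc = 0x67
  '6' = 0x36 → acc = 0x51
  '6' = 0x36 → acc = 0x67
  ',' = 0x2C → acc = 0x4B
  '1' = 0x31 → acc = 0x7A
  '5' = 0x35 → acc = 0x4F
  '1' = 0x31 → acc = 0x7E
  '6' = 0x36 → acc = 0x48
  ',' = 0x2C → acc = 0x64
  '1' = 0x31 → acc = 0x55
  '0' = 0x30 → acc = 0x65
  '.' = 0x2E → acc = 0x4B
  '1' = 0x31 → acc = 0x7A
  '1' = 0x31 → acc = 0x4B
  ',' = 0x2C → acc = 0x67
  '8' = 0x38 → acc = 0x5F
  '8' = 0x38 → acc = 0x67
  '6' = 0x36 → acc = 0x51
Checksum = 0x51.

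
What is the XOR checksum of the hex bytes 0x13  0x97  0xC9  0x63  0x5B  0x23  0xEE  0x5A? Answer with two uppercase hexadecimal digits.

E2

XOR the bytes together:
  start with 0x13
  0x13 ⊕ 0x97 = 0x84
  0x84 ⊕ 0xC9 = 0x4D
  0x4D ⊕ 0x63 = 0x2E
  0x2E ⊕ 0x5B = 0x75
  0x75 ⊕ 0x23 = 0x56
  0x56 ⊕ 0xEE = 0xB8
  0xB8 ⊕ 0x5A = 0xE2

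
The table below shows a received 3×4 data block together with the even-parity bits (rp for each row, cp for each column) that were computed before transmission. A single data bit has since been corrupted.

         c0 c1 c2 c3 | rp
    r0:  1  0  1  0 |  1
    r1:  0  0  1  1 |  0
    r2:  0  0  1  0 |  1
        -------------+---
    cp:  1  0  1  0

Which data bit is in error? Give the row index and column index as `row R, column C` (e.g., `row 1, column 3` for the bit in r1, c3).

Recompute each row's even parity and compare to rp:
  r0: data parity 0, sent rp 1 → mismatch
  r1: data parity 0, sent rp 0 → ok
  r2: data parity 1, sent rp 1 → ok
Recompute each column's even parity and compare to cp:
  c0: data parity 1, sent cp 1 → ok
  c1: data parity 0, sent cp 0 → ok
  c2: data parity 1, sent cp 1 → ok
  c3: data parity 1, sent cp 0 → mismatch
Exactly one row (r0) and one column (c3) fail → the flipped bit is at their intersection.

row 0, column 3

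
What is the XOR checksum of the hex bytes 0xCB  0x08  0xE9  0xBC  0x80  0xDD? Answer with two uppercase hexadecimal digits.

XOR the bytes together:
  start with 0xCB
  0xCB ⊕ 0x08 = 0xC3
  0xC3 ⊕ 0xE9 = 0x2A
  0x2A ⊕ 0xBC = 0x96
  0x96 ⊕ 0x80 = 0x16
  0x16 ⊕ 0xDD = 0xCB

CB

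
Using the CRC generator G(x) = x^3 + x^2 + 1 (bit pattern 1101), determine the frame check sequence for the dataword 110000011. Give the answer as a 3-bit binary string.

000

Append 3 zeros: 110000011000. Divide by 1101 (XOR where the leading bit is 1):
  pos 0: 1100 XOR 1101 = 0001
  pos 3: 1000 XOR 1101 = 0101
  pos 4: 1011 XOR 1101 = 0110
  pos 5: 1101 XOR 1101 = 0000
Remainder (last 3 bits) = 000. This is the CRC / FCS.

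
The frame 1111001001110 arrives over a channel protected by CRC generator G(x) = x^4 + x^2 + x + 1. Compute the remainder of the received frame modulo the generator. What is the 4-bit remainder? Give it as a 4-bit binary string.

Modulo-2 division of 1111001001110 by 10111:
  pos 0: 11110 XOR 10111 = 01001
  pos 1: 10010 XOR 10111 = 00101
  pos 3: 10110 XOR 10111 = 00001
  pos 7: 10111 XOR 10111 = 00000
Remainder = 0000 (zero — the frame passes the CRC check).

0000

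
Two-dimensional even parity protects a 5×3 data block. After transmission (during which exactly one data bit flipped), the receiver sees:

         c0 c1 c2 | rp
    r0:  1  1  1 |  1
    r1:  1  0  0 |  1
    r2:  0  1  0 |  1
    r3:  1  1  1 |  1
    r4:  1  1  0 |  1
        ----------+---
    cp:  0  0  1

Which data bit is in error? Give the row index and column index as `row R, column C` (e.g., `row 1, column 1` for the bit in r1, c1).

row 4, column 2

Recompute each row's even parity and compare to rp:
  r0: data parity 1, sent rp 1 → ok
  r1: data parity 1, sent rp 1 → ok
  r2: data parity 1, sent rp 1 → ok
  r3: data parity 1, sent rp 1 → ok
  r4: data parity 0, sent rp 1 → mismatch
Recompute each column's even parity and compare to cp:
  c0: data parity 0, sent cp 0 → ok
  c1: data parity 0, sent cp 0 → ok
  c2: data parity 0, sent cp 1 → mismatch
Exactly one row (r4) and one column (c2) fail → the flipped bit is at their intersection.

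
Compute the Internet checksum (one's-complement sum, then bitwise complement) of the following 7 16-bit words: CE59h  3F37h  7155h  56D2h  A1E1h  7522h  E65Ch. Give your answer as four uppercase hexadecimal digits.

2CE6

One's-complement addition (fold any carry out of bit 15 back into bit 0):
  0xCE59 + 0x3F37 = 0x10D90 → wrap carry → 0x0D91
  0x0D91 + 0x7155 = 0x07EE6
  0x7EE6 + 0x56D2 = 0x0D5B8
  0xD5B8 + 0xA1E1 = 0x17799 → wrap carry → 0x779A
  0x779A + 0x7522 = 0x0ECBC
  0xECBC + 0xE65C = 0x1D318 → wrap carry → 0xD319
One's-complement sum = 0xD319.
Checksum = ~0xD319 & 0xFFFF = 0x2CE6.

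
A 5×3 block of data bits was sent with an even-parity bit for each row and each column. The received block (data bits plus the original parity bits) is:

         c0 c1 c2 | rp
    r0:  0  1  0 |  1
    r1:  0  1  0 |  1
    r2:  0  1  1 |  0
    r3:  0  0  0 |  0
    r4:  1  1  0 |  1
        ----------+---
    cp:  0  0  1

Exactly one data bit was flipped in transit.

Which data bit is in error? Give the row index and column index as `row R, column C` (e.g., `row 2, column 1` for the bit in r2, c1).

Recompute each row's even parity and compare to rp:
  r0: data parity 1, sent rp 1 → ok
  r1: data parity 1, sent rp 1 → ok
  r2: data parity 0, sent rp 0 → ok
  r3: data parity 0, sent rp 0 → ok
  r4: data parity 0, sent rp 1 → mismatch
Recompute each column's even parity and compare to cp:
  c0: data parity 1, sent cp 0 → mismatch
  c1: data parity 0, sent cp 0 → ok
  c2: data parity 1, sent cp 1 → ok
Exactly one row (r4) and one column (c0) fail → the flipped bit is at their intersection.

row 4, column 0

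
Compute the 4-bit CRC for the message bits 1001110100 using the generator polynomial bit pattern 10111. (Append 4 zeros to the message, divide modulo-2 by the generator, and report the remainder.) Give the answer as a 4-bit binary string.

1110

Append 4 zeros: 10011101000000. Divide by 10111 (XOR where the leading bit is 1):
  pos 0: 10011 XOR 10111 = 00100
  pos 2: 10010 XOR 10111 = 00101
  pos 4: 10110 XOR 10111 = 00001
  pos 8: 10000 XOR 10111 = 00111
Remainder (last 4 bits) = 1110. This is the CRC / FCS.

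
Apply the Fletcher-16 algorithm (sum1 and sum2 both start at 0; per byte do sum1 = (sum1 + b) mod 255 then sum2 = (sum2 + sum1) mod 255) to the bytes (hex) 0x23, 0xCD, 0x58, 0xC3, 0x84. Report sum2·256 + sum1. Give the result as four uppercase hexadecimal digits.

Running sums (mod 255):
  after byte 0 (0x23): sum1=35, sum2=35
  after byte 1 (0xCD): sum1=240, sum2=20
  after byte 2 (0x58): sum1=73, sum2=93
  after byte 3 (0xC3): sum1=13, sum2=106
  after byte 4 (0x84): sum1=145, sum2=251
Checksum = sum2·256 + sum1 = 251·256 + 145 = 64401 = 0xFB91.

FB91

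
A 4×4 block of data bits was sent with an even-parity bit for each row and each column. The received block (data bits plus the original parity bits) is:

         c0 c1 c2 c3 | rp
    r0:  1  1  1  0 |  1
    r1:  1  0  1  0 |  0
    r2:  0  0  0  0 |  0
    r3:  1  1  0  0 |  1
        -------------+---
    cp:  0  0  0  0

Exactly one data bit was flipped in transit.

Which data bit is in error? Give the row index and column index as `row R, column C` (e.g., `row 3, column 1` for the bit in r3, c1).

Recompute each row's even parity and compare to rp:
  r0: data parity 1, sent rp 1 → ok
  r1: data parity 0, sent rp 0 → ok
  r2: data parity 0, sent rp 0 → ok
  r3: data parity 0, sent rp 1 → mismatch
Recompute each column's even parity and compare to cp:
  c0: data parity 1, sent cp 0 → mismatch
  c1: data parity 0, sent cp 0 → ok
  c2: data parity 0, sent cp 0 → ok
  c3: data parity 0, sent cp 0 → ok
Exactly one row (r3) and one column (c0) fail → the flipped bit is at their intersection.

row 3, column 0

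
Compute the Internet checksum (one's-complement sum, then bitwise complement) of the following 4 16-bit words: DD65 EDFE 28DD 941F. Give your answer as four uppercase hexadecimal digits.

779E

One's-complement addition (fold any carry out of bit 15 back into bit 0):
  0xDD65 + 0xEDFE = 0x1CB63 → wrap carry → 0xCB64
  0xCB64 + 0x28DD = 0x0F441
  0xF441 + 0x941F = 0x18860 → wrap carry → 0x8861
One's-complement sum = 0x8861.
Checksum = ~0x8861 & 0xFFFF = 0x779E.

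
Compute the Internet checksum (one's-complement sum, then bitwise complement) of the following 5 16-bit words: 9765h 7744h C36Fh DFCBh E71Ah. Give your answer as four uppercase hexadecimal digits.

One's-complement addition (fold any carry out of bit 15 back into bit 0):
  0x9765 + 0x7744 = 0x10EA9 → wrap carry → 0x0EAA
  0x0EAA + 0xC36F = 0x0D219
  0xD219 + 0xDFCB = 0x1B1E4 → wrap carry → 0xB1E5
  0xB1E5 + 0xE71A = 0x198FF → wrap carry → 0x9900
One's-complement sum = 0x9900.
Checksum = ~0x9900 & 0xFFFF = 0x66FF.

66FF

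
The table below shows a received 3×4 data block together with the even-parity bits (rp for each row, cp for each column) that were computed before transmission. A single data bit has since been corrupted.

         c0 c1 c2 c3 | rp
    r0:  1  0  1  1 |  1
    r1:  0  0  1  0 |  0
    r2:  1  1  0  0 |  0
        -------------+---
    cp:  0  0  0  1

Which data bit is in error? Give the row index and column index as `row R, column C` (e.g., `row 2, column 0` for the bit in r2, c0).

Recompute each row's even parity and compare to rp:
  r0: data parity 1, sent rp 1 → ok
  r1: data parity 1, sent rp 0 → mismatch
  r2: data parity 0, sent rp 0 → ok
Recompute each column's even parity and compare to cp:
  c0: data parity 0, sent cp 0 → ok
  c1: data parity 1, sent cp 0 → mismatch
  c2: data parity 0, sent cp 0 → ok
  c3: data parity 1, sent cp 1 → ok
Exactly one row (r1) and one column (c1) fail → the flipped bit is at their intersection.

row 1, column 1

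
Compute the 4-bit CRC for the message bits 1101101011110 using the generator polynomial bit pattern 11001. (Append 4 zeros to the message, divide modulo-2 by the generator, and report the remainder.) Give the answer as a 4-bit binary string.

0001

Append 4 zeros: 11011010111100000. Divide by 11001 (XOR where the leading bit is 1):
  pos 0: 11011 XOR 11001 = 00010
  pos 3: 10010 XOR 11001 = 01011
  pos 4: 10111 XOR 11001 = 01110
  pos 5: 11101 XOR 11001 = 00100
  pos 7: 10011 XOR 11001 = 01010
  pos 8: 10100 XOR 11001 = 01101
  pos 9: 11010 XOR 11001 = 00011
  pos 12: 11000 XOR 11001 = 00001
Remainder (last 4 bits) = 0001. This is the CRC / FCS.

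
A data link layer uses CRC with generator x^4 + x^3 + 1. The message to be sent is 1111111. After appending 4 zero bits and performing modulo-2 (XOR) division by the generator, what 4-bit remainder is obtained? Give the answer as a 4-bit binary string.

Append 4 zeros: 11111110000. Divide by 11001 (XOR where the leading bit is 1):
  pos 0: 11111 XOR 11001 = 00110
  pos 2: 11011 XOR 11001 = 00010
  pos 5: 10000 XOR 11001 = 01001
  pos 6: 10010 XOR 11001 = 01011
Remainder (last 4 bits) = 1011. This is the CRC / FCS.

1011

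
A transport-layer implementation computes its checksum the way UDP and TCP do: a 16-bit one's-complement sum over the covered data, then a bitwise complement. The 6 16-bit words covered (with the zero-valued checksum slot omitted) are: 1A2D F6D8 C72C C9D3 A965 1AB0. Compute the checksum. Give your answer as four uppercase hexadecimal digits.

99E3

One's-complement addition (fold any carry out of bit 15 back into bit 0):
  0x1A2D + 0xF6D8 = 0x11105 → wrap carry → 0x1106
  0x1106 + 0xC72C = 0x0D832
  0xD832 + 0xC9D3 = 0x1A205 → wrap carry → 0xA206
  0xA206 + 0xA965 = 0x14B6B → wrap carry → 0x4B6C
  0x4B6C + 0x1AB0 = 0x0661C
One's-complement sum = 0x661C.
Checksum = ~0x661C & 0xFFFF = 0x99E3.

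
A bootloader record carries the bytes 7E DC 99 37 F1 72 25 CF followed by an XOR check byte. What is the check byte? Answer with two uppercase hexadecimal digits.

XOR the bytes together:
  start with 0x7E
  0x7E ⊕ 0xDC = 0xA2
  0xA2 ⊕ 0x99 = 0x3B
  0x3B ⊕ 0x37 = 0x0C
  0x0C ⊕ 0xF1 = 0xFD
  0xFD ⊕ 0x72 = 0x8F
  0x8F ⊕ 0x25 = 0xAA
  0xAA ⊕ 0xCF = 0x65

65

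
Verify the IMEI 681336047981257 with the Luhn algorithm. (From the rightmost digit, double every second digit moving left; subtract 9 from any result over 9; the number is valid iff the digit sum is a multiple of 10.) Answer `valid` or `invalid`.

From the right, keep odd positions and double even positions (subtract 9 from any doubled value over 9):
  doubled (positions 2,4,...): 1 2 9 8 3 6 7 → sum 36
  kept (positions 1,3,...): 7 2 8 7 0 3 1 6 → sum 34
Total = 70.
70 mod 10 = 0, so the number is valid.

valid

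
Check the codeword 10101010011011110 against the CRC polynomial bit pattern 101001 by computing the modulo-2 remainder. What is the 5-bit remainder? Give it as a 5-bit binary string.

00011

Modulo-2 division of 10101010011011110 by 101001:
  pos 0: 101010 XOR 101001 = 000011
  pos 4: 111001 XOR 101001 = 010000
  pos 5: 100001 XOR 101001 = 001000
  pos 7: 100001 XOR 101001 = 001000
  pos 9: 100011 XOR 101001 = 001010
  pos 11: 101010 XOR 101001 = 000011
Remainder = 00011 (nonzero — an error is detected).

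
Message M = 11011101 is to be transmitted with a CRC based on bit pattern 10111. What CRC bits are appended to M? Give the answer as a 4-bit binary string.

0000

Append 4 zeros: 110111010000. Divide by 10111 (XOR where the leading bit is 1):
  pos 0: 11011 XOR 10111 = 01100
  pos 1: 11001 XOR 10111 = 01110
  pos 2: 11100 XOR 10111 = 01011
  pos 3: 10111 XOR 10111 = 00000
Remainder (last 4 bits) = 0000. This is the CRC / FCS.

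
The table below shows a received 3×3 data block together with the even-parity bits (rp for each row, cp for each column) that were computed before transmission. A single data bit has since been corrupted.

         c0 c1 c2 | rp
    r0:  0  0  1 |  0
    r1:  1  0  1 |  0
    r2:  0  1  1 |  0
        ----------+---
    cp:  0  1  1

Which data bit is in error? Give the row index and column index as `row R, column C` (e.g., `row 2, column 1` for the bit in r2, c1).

Recompute each row's even parity and compare to rp:
  r0: data parity 1, sent rp 0 → mismatch
  r1: data parity 0, sent rp 0 → ok
  r2: data parity 0, sent rp 0 → ok
Recompute each column's even parity and compare to cp:
  c0: data parity 1, sent cp 0 → mismatch
  c1: data parity 1, sent cp 1 → ok
  c2: data parity 1, sent cp 1 → ok
Exactly one row (r0) and one column (c0) fail → the flipped bit is at their intersection.

row 0, column 0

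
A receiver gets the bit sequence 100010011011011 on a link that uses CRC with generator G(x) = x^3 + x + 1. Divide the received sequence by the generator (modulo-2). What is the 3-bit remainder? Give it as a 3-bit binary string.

Modulo-2 division of 100010011011011 by 1011:
  pos 0: 1000 XOR 1011 = 0011
  pos 2: 1110 XOR 1011 = 0101
  pos 3: 1010 XOR 1011 = 0001
  pos 6: 1110 XOR 1011 = 0101
  pos 7: 1011 XOR 1011 = 0000
  pos 11: 1011 XOR 1011 = 0000
Remainder = 000 (zero — the frame passes the CRC check).

000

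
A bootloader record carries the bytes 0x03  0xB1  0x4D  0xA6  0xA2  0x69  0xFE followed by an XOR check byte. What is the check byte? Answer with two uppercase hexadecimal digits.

XOR the bytes together:
  start with 0x03
  0x03 ⊕ 0xB1 = 0xB2
  0xB2 ⊕ 0x4D = 0xFF
  0xFF ⊕ 0xA6 = 0x59
  0x59 ⊕ 0xA2 = 0xFB
  0xFB ⊕ 0x69 = 0x92
  0x92 ⊕ 0xFE = 0x6C

6C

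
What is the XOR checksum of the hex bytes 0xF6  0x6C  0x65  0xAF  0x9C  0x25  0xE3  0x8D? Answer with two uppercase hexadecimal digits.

XOR the bytes together:
  start with 0xF6
  0xF6 ⊕ 0x6C = 0x9A
  0x9A ⊕ 0x65 = 0xFF
  0xFF ⊕ 0xAF = 0x50
  0x50 ⊕ 0x9C = 0xCC
  0xCC ⊕ 0x25 = 0xE9
  0xE9 ⊕ 0xE3 = 0x0A
  0x0A ⊕ 0x8D = 0x87

87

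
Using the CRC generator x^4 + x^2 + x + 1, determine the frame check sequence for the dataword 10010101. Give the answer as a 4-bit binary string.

Append 4 zeros: 100101010000. Divide by 10111 (XOR where the leading bit is 1):
  pos 0: 10010 XOR 10111 = 00101
  pos 2: 10110 XOR 10111 = 00001
  pos 6: 11000 XOR 10111 = 01111
  pos 7: 11110 XOR 10111 = 01001
Remainder (last 4 bits) = 1001. This is the CRC / FCS.

1001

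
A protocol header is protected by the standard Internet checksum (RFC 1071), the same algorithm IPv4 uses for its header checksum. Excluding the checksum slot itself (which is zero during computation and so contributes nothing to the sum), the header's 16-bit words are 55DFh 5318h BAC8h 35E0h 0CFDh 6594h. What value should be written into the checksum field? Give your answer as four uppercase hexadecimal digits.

F3CD

One's-complement addition (fold any carry out of bit 15 back into bit 0):
  0x55DF + 0x5318 = 0x0A8F7
  0xA8F7 + 0xBAC8 = 0x163BF → wrap carry → 0x63C0
  0x63C0 + 0x35E0 = 0x099A0
  0x99A0 + 0x0CFD = 0x0A69D
  0xA69D + 0x6594 = 0x10C31 → wrap carry → 0x0C32
One's-complement sum = 0x0C32.
Checksum = ~0x0C32 & 0xFFFF = 0xF3CD.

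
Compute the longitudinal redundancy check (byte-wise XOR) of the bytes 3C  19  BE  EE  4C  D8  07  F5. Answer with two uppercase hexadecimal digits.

XOR the bytes together:
  start with 0x3C
  0x3C ⊕ 0x19 = 0x25
  0x25 ⊕ 0xBE = 0x9B
  0x9B ⊕ 0xEE = 0x75
  0x75 ⊕ 0x4C = 0x39
  0x39 ⊕ 0xD8 = 0xE1
  0xE1 ⊕ 0x07 = 0xE6
  0xE6 ⊕ 0xF5 = 0x13

13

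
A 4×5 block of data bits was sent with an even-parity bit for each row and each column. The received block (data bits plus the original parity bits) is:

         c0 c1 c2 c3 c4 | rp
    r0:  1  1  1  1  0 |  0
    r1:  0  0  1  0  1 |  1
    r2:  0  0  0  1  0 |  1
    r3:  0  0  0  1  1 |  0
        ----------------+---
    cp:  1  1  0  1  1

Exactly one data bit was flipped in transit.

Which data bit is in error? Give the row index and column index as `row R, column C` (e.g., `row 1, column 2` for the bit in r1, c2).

Recompute each row's even parity and compare to rp:
  r0: data parity 0, sent rp 0 → ok
  r1: data parity 0, sent rp 1 → mismatch
  r2: data parity 1, sent rp 1 → ok
  r3: data parity 0, sent rp 0 → ok
Recompute each column's even parity and compare to cp:
  c0: data parity 1, sent cp 1 → ok
  c1: data parity 1, sent cp 1 → ok
  c2: data parity 0, sent cp 0 → ok
  c3: data parity 1, sent cp 1 → ok
  c4: data parity 0, sent cp 1 → mismatch
Exactly one row (r1) and one column (c4) fail → the flipped bit is at their intersection.

row 1, column 4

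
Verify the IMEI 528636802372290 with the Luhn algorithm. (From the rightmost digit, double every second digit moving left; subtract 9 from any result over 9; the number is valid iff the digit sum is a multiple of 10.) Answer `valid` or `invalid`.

invalid

From the right, keep odd positions and double even positions (subtract 9 from any doubled value over 9):
  doubled (positions 2,4,...): 9 4 6 0 3 3 4 → sum 29
  kept (positions 1,3,...): 0 2 7 2 8 3 8 5 → sum 35
Total = 64.
64 mod 10 = 4, so the number is invalid.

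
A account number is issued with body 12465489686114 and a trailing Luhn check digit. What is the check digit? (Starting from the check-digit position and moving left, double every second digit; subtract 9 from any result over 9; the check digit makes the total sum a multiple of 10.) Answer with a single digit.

Partial digits right→left: 4 1 1 6 8 6 9 8 4 5 6 4 2 1
Double every second digit counting from the check-digit position (so the 1st, 3rd, 5th, ... of the partial from the right).
  doubled (with −9 where >9): 8 2 7 9 8 3 4 → sum 41
  kept as-is: 1 6 6 8 5 4 1 → sum 31
Total = 41 + 31 = 72.
Check digit = (10 − (72 mod 10)) mod 10 = 8.

8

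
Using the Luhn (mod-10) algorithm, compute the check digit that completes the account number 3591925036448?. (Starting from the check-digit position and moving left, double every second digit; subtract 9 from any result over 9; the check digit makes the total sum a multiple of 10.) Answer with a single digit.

Partial digits right→left: 8 4 4 6 3 0 5 2 9 1 9 5 3
Double every second digit counting from the check-digit position (so the 1st, 3rd, 5th, ... of the partial from the right).
  doubled (with −9 where >9): 7 8 6 1 9 9 6 → sum 46
  kept as-is: 4 6 0 2 1 5 → sum 18
Total = 46 + 18 = 64.
Check digit = (10 − (64 mod 10)) mod 10 = 6.

6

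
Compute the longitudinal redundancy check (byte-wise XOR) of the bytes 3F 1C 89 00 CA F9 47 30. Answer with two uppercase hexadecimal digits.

XOR the bytes together:
  start with 0x3F
  0x3F ⊕ 0x1C = 0x23
  0x23 ⊕ 0x89 = 0xAA
  0xAA ⊕ 0x00 = 0xAA
  0xAA ⊕ 0xCA = 0x60
  0x60 ⊕ 0xF9 = 0x99
  0x99 ⊕ 0x47 = 0xDE
  0xDE ⊕ 0x30 = 0xEE

EE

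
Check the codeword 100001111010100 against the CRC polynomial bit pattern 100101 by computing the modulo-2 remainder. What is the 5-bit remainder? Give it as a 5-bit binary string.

00000

Modulo-2 division of 100001111010100 by 100101:
  pos 0: 100001 XOR 100101 = 000100
  pos 3: 100111 XOR 100101 = 000010
  pos 7: 100101 XOR 100101 = 000000
Remainder = 00000 (zero — the frame passes the CRC check).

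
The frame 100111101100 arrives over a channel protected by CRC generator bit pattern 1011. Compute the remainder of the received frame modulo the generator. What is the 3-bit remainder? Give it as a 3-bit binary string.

Modulo-2 division of 100111101100 by 1011:
  pos 0: 1001 XOR 1011 = 0010
  pos 2: 1011 XOR 1011 = 0000
  pos 6: 1011 XOR 1011 = 0000
Remainder = 000 (zero — the frame passes the CRC check).

000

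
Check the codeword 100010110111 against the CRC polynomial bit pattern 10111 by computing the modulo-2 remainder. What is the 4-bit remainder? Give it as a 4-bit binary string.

1000

Modulo-2 division of 100010110111 by 10111:
  pos 0: 10001 XOR 10111 = 00110
  pos 2: 11001 XOR 10111 = 01110
  pos 3: 11101 XOR 10111 = 01010
  pos 4: 10100 XOR 10111 = 00011
  pos 7: 11111 XOR 10111 = 01000
Remainder = 1000 (nonzero — an error is detected).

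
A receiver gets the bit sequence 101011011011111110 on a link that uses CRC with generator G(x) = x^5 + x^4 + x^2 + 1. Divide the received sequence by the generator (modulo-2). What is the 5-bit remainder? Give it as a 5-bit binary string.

10101

Modulo-2 division of 101011011011111110 by 110101:
  pos 0: 101011 XOR 110101 = 011110
  pos 1: 111100 XOR 110101 = 001001
  pos 3: 100111 XOR 110101 = 010010
  pos 4: 100100 XOR 110101 = 010001
  pos 5: 100011 XOR 110101 = 010110
  pos 6: 101101 XOR 110101 = 011000
  pos 7: 110001 XOR 110101 = 000100
  pos 10: 100111 XOR 110101 = 010010
  pos 11: 100101 XOR 110101 = 010000
  pos 12: 100000 XOR 110101 = 010101
Remainder = 10101 (nonzero — an error is detected).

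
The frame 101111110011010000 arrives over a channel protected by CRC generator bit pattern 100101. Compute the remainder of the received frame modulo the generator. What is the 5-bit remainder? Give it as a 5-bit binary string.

Modulo-2 division of 101111110011010000 by 100101:
  pos 0: 101111 XOR 100101 = 001010
  pos 2: 101011 XOR 100101 = 001110
  pos 4: 111000 XOR 100101 = 011101
  pos 5: 111011 XOR 100101 = 011110
  pos 6: 111101 XOR 100101 = 011000
  pos 7: 110000 XOR 100101 = 010101
  pos 8: 101011 XOR 100101 = 001110
  pos 10: 111000 XOR 100101 = 011101
  pos 11: 111010 XOR 100101 = 011111
  pos 12: 111110 XOR 100101 = 011011
Remainder = 11011 (nonzero — an error is detected).

11011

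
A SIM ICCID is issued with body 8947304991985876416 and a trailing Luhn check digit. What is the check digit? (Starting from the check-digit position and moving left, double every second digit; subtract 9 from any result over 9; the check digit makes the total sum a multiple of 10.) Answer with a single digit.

Partial digits right→left: 6 1 4 6 7 8 5 8 9 1 9 9 4 0 3 7 4 9 8
Double every second digit counting from the check-digit position (so the 1st, 3rd, 5th, ... of the partial from the right).
  doubled (with −9 where >9): 3 8 5 1 9 9 8 6 8 7 → sum 64
  kept as-is: 1 6 8 8 1 9 0 7 9 → sum 49
Total = 64 + 49 = 113.
Check digit = (10 − (113 mod 10)) mod 10 = 7.

7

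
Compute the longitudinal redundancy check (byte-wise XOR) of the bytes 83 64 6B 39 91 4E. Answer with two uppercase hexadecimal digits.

XOR the bytes together:
  start with 0x83
  0x83 ⊕ 0x64 = 0xE7
  0xE7 ⊕ 0x6B = 0x8C
  0x8C ⊕ 0x39 = 0xB5
  0xB5 ⊕ 0x91 = 0x24
  0x24 ⊕ 0x4E = 0x6A

6A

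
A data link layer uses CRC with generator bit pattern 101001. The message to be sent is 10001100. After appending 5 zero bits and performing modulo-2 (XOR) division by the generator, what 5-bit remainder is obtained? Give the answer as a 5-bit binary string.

01001

Append 5 zeros: 1000110000000. Divide by 101001 (XOR where the leading bit is 1):
  pos 0: 100011 XOR 101001 = 001010
  pos 2: 101000 XOR 101001 = 000001
  pos 7: 100000 XOR 101001 = 001001
Remainder (last 5 bits) = 01001. This is the CRC / FCS.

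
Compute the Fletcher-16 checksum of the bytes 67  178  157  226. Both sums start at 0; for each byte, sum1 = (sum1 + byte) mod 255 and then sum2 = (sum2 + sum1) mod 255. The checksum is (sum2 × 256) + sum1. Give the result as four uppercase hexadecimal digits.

Running sums (mod 255):
  after byte 0 (67): sum1=67, sum2=67
  after byte 1 (178): sum1=245, sum2=57
  after byte 2 (157): sum1=147, sum2=204
  after byte 3 (226): sum1=118, sum2=67
Checksum = sum2·256 + sum1 = 67·256 + 118 = 17270 = 0x4376.

4376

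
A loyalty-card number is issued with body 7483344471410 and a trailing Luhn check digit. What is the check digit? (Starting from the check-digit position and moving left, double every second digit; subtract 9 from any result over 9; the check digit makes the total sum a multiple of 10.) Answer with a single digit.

4

Partial digits right→left: 0 1 4 1 7 4 4 4 3 3 8 4 7
Double every second digit counting from the check-digit position (so the 1st, 3rd, 5th, ... of the partial from the right).
  doubled (with −9 where >9): 0 8 5 8 6 7 5 → sum 39
  kept as-is: 1 1 4 4 3 4 → sum 17
Total = 39 + 17 = 56.
Check digit = (10 − (56 mod 10)) mod 10 = 4.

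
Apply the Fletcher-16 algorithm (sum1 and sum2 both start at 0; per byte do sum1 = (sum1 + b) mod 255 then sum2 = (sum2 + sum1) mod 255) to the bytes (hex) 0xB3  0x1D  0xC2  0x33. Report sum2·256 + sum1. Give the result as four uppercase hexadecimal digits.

Running sums (mod 255):
  after byte 0 (0xB3): sum1=179, sum2=179
  after byte 1 (0x1D): sum1=208, sum2=132
  after byte 2 (0xC2): sum1=147, sum2=24
  after byte 3 (0x33): sum1=198, sum2=222
Checksum = sum2·256 + sum1 = 222·256 + 198 = 57030 = 0xDEC6.

DEC6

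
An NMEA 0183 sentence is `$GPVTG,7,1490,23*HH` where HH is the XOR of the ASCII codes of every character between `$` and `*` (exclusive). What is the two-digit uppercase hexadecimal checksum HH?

44

XOR the ASCII codes of the payload characters:
  'G' = 0x47 → acc = 0x47
  'P' = 0x50 → acc = 0x17
  'V' = 0x56 → acc = 0x41
  'T' = 0x54 → acc = 0x15
  'G' = 0x47 → acc = 0x52
  ',' = 0x2C → acc = 0x7E
  '7' = 0x37 → acc = 0x49
  ',' = 0x2C → acc = 0x65
  '1' = 0x31 → acc = 0x54
  '4' = 0x34 → acc = 0x60
  '9' = 0x39 → acc = 0x59
  '0' = 0x30 → acc = 0x69
  ',' = 0x2C → acc = 0x45
  '2' = 0x32 → acc = 0x77
  '3' = 0x33 → acc = 0x44
Checksum = 0x44.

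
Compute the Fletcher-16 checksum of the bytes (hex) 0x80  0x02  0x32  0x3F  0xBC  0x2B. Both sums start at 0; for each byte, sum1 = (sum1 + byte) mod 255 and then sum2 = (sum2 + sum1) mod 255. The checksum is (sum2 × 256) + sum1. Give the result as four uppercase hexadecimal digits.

38DB

Running sums (mod 255):
  after byte 0 (0x80): sum1=128, sum2=128
  after byte 1 (0x02): sum1=130, sum2=3
  after byte 2 (0x32): sum1=180, sum2=183
  after byte 3 (0x3F): sum1=243, sum2=171
  after byte 4 (0xBC): sum1=176, sum2=92
  after byte 5 (0x2B): sum1=219, sum2=56
Checksum = sum2·256 + sum1 = 56·256 + 219 = 14555 = 0x38DB.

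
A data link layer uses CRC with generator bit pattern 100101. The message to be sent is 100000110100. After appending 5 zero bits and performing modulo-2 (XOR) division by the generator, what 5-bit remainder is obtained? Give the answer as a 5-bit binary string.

00100

Append 5 zeros: 10000011010000000. Divide by 100101 (XOR where the leading bit is 1):
  pos 0: 100000 XOR 100101 = 000101
  pos 3: 101110 XOR 100101 = 001011
  pos 5: 101110 XOR 100101 = 001011
  pos 7: 101100 XOR 100101 = 001001
  pos 9: 100100 XOR 100101 = 000001
Remainder (last 5 bits) = 00100. This is the CRC / FCS.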